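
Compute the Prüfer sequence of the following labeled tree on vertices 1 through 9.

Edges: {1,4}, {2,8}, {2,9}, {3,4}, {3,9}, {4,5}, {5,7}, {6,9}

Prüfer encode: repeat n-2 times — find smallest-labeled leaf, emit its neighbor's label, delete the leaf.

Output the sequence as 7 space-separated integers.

Step 1: leaves = {1,6,7,8}. Remove smallest leaf 1, emit neighbor 4.
Step 2: leaves = {6,7,8}. Remove smallest leaf 6, emit neighbor 9.
Step 3: leaves = {7,8}. Remove smallest leaf 7, emit neighbor 5.
Step 4: leaves = {5,8}. Remove smallest leaf 5, emit neighbor 4.
Step 5: leaves = {4,8}. Remove smallest leaf 4, emit neighbor 3.
Step 6: leaves = {3,8}. Remove smallest leaf 3, emit neighbor 9.
Step 7: leaves = {8,9}. Remove smallest leaf 8, emit neighbor 2.
Done: 2 vertices remain (2, 9). Sequence = [4 9 5 4 3 9 2]

Answer: 4 9 5 4 3 9 2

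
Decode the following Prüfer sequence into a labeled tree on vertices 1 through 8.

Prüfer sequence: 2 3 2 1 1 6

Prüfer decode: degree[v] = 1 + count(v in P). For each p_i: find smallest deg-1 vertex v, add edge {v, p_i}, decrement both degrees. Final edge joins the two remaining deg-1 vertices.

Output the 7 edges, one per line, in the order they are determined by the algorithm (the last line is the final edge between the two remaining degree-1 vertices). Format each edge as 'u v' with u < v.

Initial degrees: {1:3, 2:3, 3:2, 4:1, 5:1, 6:2, 7:1, 8:1}
Step 1: smallest deg-1 vertex = 4, p_1 = 2. Add edge {2,4}. Now deg[4]=0, deg[2]=2.
Step 2: smallest deg-1 vertex = 5, p_2 = 3. Add edge {3,5}. Now deg[5]=0, deg[3]=1.
Step 3: smallest deg-1 vertex = 3, p_3 = 2. Add edge {2,3}. Now deg[3]=0, deg[2]=1.
Step 4: smallest deg-1 vertex = 2, p_4 = 1. Add edge {1,2}. Now deg[2]=0, deg[1]=2.
Step 5: smallest deg-1 vertex = 7, p_5 = 1. Add edge {1,7}. Now deg[7]=0, deg[1]=1.
Step 6: smallest deg-1 vertex = 1, p_6 = 6. Add edge {1,6}. Now deg[1]=0, deg[6]=1.
Final: two remaining deg-1 vertices are 6, 8. Add edge {6,8}.

Answer: 2 4
3 5
2 3
1 2
1 7
1 6
6 8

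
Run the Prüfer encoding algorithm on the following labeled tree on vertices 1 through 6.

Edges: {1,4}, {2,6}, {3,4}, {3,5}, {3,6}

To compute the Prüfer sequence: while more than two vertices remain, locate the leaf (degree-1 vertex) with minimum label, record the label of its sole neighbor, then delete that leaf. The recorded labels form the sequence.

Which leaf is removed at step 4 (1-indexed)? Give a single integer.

Answer: 5

Derivation:
Step 1: current leaves = {1,2,5}. Remove leaf 1 (neighbor: 4).
Step 2: current leaves = {2,4,5}. Remove leaf 2 (neighbor: 6).
Step 3: current leaves = {4,5,6}. Remove leaf 4 (neighbor: 3).
Step 4: current leaves = {5,6}. Remove leaf 5 (neighbor: 3).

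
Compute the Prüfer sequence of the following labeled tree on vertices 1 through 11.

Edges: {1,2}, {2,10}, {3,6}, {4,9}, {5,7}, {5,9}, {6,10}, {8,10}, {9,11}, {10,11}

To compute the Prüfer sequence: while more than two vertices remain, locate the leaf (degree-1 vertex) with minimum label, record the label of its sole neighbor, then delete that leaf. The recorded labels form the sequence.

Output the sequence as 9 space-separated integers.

Step 1: leaves = {1,3,4,7,8}. Remove smallest leaf 1, emit neighbor 2.
Step 2: leaves = {2,3,4,7,8}. Remove smallest leaf 2, emit neighbor 10.
Step 3: leaves = {3,4,7,8}. Remove smallest leaf 3, emit neighbor 6.
Step 4: leaves = {4,6,7,8}. Remove smallest leaf 4, emit neighbor 9.
Step 5: leaves = {6,7,8}. Remove smallest leaf 6, emit neighbor 10.
Step 6: leaves = {7,8}. Remove smallest leaf 7, emit neighbor 5.
Step 7: leaves = {5,8}. Remove smallest leaf 5, emit neighbor 9.
Step 8: leaves = {8,9}. Remove smallest leaf 8, emit neighbor 10.
Step 9: leaves = {9,10}. Remove smallest leaf 9, emit neighbor 11.
Done: 2 vertices remain (10, 11). Sequence = [2 10 6 9 10 5 9 10 11]

Answer: 2 10 6 9 10 5 9 10 11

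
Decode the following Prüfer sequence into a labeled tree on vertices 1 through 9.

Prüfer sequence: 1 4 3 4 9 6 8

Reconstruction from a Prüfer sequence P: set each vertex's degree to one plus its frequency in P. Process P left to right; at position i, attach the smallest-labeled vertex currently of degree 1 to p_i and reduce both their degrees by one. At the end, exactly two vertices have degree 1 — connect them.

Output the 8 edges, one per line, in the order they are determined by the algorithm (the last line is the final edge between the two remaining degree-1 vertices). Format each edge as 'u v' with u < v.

Initial degrees: {1:2, 2:1, 3:2, 4:3, 5:1, 6:2, 7:1, 8:2, 9:2}
Step 1: smallest deg-1 vertex = 2, p_1 = 1. Add edge {1,2}. Now deg[2]=0, deg[1]=1.
Step 2: smallest deg-1 vertex = 1, p_2 = 4. Add edge {1,4}. Now deg[1]=0, deg[4]=2.
Step 3: smallest deg-1 vertex = 5, p_3 = 3. Add edge {3,5}. Now deg[5]=0, deg[3]=1.
Step 4: smallest deg-1 vertex = 3, p_4 = 4. Add edge {3,4}. Now deg[3]=0, deg[4]=1.
Step 5: smallest deg-1 vertex = 4, p_5 = 9. Add edge {4,9}. Now deg[4]=0, deg[9]=1.
Step 6: smallest deg-1 vertex = 7, p_6 = 6. Add edge {6,7}. Now deg[7]=0, deg[6]=1.
Step 7: smallest deg-1 vertex = 6, p_7 = 8. Add edge {6,8}. Now deg[6]=0, deg[8]=1.
Final: two remaining deg-1 vertices are 8, 9. Add edge {8,9}.

Answer: 1 2
1 4
3 5
3 4
4 9
6 7
6 8
8 9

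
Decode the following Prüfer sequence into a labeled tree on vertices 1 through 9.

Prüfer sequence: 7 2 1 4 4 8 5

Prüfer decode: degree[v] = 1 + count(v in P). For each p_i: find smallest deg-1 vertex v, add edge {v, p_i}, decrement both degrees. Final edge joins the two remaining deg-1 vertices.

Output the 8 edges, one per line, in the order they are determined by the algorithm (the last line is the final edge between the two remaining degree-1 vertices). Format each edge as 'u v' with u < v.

Answer: 3 7
2 6
1 2
1 4
4 7
4 8
5 8
5 9

Derivation:
Initial degrees: {1:2, 2:2, 3:1, 4:3, 5:2, 6:1, 7:2, 8:2, 9:1}
Step 1: smallest deg-1 vertex = 3, p_1 = 7. Add edge {3,7}. Now deg[3]=0, deg[7]=1.
Step 2: smallest deg-1 vertex = 6, p_2 = 2. Add edge {2,6}. Now deg[6]=0, deg[2]=1.
Step 3: smallest deg-1 vertex = 2, p_3 = 1. Add edge {1,2}. Now deg[2]=0, deg[1]=1.
Step 4: smallest deg-1 vertex = 1, p_4 = 4. Add edge {1,4}. Now deg[1]=0, deg[4]=2.
Step 5: smallest deg-1 vertex = 7, p_5 = 4. Add edge {4,7}. Now deg[7]=0, deg[4]=1.
Step 6: smallest deg-1 vertex = 4, p_6 = 8. Add edge {4,8}. Now deg[4]=0, deg[8]=1.
Step 7: smallest deg-1 vertex = 8, p_7 = 5. Add edge {5,8}. Now deg[8]=0, deg[5]=1.
Final: two remaining deg-1 vertices are 5, 9. Add edge {5,9}.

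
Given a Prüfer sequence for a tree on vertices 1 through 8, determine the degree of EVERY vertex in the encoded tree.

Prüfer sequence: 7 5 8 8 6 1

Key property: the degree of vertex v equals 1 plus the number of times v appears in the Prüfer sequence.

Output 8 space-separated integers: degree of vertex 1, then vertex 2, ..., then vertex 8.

p_1 = 7: count[7] becomes 1
p_2 = 5: count[5] becomes 1
p_3 = 8: count[8] becomes 1
p_4 = 8: count[8] becomes 2
p_5 = 6: count[6] becomes 1
p_6 = 1: count[1] becomes 1
Degrees (1 + count): deg[1]=1+1=2, deg[2]=1+0=1, deg[3]=1+0=1, deg[4]=1+0=1, deg[5]=1+1=2, deg[6]=1+1=2, deg[7]=1+1=2, deg[8]=1+2=3

Answer: 2 1 1 1 2 2 2 3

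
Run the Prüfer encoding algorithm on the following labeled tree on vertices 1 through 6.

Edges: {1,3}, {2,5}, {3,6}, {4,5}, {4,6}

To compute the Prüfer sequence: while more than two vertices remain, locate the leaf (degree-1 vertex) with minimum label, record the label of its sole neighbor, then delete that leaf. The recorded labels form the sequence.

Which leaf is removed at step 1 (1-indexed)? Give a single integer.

Answer: 1

Derivation:
Step 1: current leaves = {1,2}. Remove leaf 1 (neighbor: 3).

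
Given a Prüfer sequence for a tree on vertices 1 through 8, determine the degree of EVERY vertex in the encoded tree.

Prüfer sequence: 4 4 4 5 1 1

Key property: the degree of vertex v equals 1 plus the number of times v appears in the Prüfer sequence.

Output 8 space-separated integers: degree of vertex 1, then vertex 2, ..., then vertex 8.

p_1 = 4: count[4] becomes 1
p_2 = 4: count[4] becomes 2
p_3 = 4: count[4] becomes 3
p_4 = 5: count[5] becomes 1
p_5 = 1: count[1] becomes 1
p_6 = 1: count[1] becomes 2
Degrees (1 + count): deg[1]=1+2=3, deg[2]=1+0=1, deg[3]=1+0=1, deg[4]=1+3=4, deg[5]=1+1=2, deg[6]=1+0=1, deg[7]=1+0=1, deg[8]=1+0=1

Answer: 3 1 1 4 2 1 1 1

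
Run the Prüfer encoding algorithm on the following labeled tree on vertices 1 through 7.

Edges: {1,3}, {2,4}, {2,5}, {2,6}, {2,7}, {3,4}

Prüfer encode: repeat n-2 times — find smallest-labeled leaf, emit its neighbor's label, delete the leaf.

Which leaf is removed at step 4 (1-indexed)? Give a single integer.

Step 1: current leaves = {1,5,6,7}. Remove leaf 1 (neighbor: 3).
Step 2: current leaves = {3,5,6,7}. Remove leaf 3 (neighbor: 4).
Step 3: current leaves = {4,5,6,7}. Remove leaf 4 (neighbor: 2).
Step 4: current leaves = {5,6,7}. Remove leaf 5 (neighbor: 2).

Answer: 5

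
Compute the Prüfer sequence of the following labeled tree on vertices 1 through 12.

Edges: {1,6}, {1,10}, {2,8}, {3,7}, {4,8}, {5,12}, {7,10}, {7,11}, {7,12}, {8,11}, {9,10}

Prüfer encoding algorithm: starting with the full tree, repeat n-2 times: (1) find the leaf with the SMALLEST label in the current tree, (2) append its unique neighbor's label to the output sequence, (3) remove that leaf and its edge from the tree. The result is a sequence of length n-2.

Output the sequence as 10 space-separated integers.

Answer: 8 7 8 12 1 10 11 10 7 7

Derivation:
Step 1: leaves = {2,3,4,5,6,9}. Remove smallest leaf 2, emit neighbor 8.
Step 2: leaves = {3,4,5,6,9}. Remove smallest leaf 3, emit neighbor 7.
Step 3: leaves = {4,5,6,9}. Remove smallest leaf 4, emit neighbor 8.
Step 4: leaves = {5,6,8,9}. Remove smallest leaf 5, emit neighbor 12.
Step 5: leaves = {6,8,9,12}. Remove smallest leaf 6, emit neighbor 1.
Step 6: leaves = {1,8,9,12}. Remove smallest leaf 1, emit neighbor 10.
Step 7: leaves = {8,9,12}. Remove smallest leaf 8, emit neighbor 11.
Step 8: leaves = {9,11,12}. Remove smallest leaf 9, emit neighbor 10.
Step 9: leaves = {10,11,12}. Remove smallest leaf 10, emit neighbor 7.
Step 10: leaves = {11,12}. Remove smallest leaf 11, emit neighbor 7.
Done: 2 vertices remain (7, 12). Sequence = [8 7 8 12 1 10 11 10 7 7]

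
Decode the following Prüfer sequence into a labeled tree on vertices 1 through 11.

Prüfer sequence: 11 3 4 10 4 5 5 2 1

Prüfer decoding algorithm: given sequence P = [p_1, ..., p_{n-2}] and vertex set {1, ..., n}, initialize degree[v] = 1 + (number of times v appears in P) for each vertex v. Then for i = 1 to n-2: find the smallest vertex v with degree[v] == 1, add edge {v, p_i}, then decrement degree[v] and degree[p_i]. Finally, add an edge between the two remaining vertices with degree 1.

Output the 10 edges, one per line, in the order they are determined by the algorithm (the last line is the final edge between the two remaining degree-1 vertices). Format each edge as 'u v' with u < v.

Answer: 6 11
3 7
3 4
8 10
4 9
4 5
5 10
2 5
1 2
1 11

Derivation:
Initial degrees: {1:2, 2:2, 3:2, 4:3, 5:3, 6:1, 7:1, 8:1, 9:1, 10:2, 11:2}
Step 1: smallest deg-1 vertex = 6, p_1 = 11. Add edge {6,11}. Now deg[6]=0, deg[11]=1.
Step 2: smallest deg-1 vertex = 7, p_2 = 3. Add edge {3,7}. Now deg[7]=0, deg[3]=1.
Step 3: smallest deg-1 vertex = 3, p_3 = 4. Add edge {3,4}. Now deg[3]=0, deg[4]=2.
Step 4: smallest deg-1 vertex = 8, p_4 = 10. Add edge {8,10}. Now deg[8]=0, deg[10]=1.
Step 5: smallest deg-1 vertex = 9, p_5 = 4. Add edge {4,9}. Now deg[9]=0, deg[4]=1.
Step 6: smallest deg-1 vertex = 4, p_6 = 5. Add edge {4,5}. Now deg[4]=0, deg[5]=2.
Step 7: smallest deg-1 vertex = 10, p_7 = 5. Add edge {5,10}. Now deg[10]=0, deg[5]=1.
Step 8: smallest deg-1 vertex = 5, p_8 = 2. Add edge {2,5}. Now deg[5]=0, deg[2]=1.
Step 9: smallest deg-1 vertex = 2, p_9 = 1. Add edge {1,2}. Now deg[2]=0, deg[1]=1.
Final: two remaining deg-1 vertices are 1, 11. Add edge {1,11}.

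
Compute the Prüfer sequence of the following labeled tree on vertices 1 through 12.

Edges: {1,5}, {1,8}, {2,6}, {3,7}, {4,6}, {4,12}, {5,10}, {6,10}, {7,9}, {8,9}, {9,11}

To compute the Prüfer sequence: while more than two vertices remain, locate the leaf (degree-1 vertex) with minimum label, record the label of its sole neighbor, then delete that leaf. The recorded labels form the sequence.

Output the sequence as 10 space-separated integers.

Step 1: leaves = {2,3,11,12}. Remove smallest leaf 2, emit neighbor 6.
Step 2: leaves = {3,11,12}. Remove smallest leaf 3, emit neighbor 7.
Step 3: leaves = {7,11,12}. Remove smallest leaf 7, emit neighbor 9.
Step 4: leaves = {11,12}. Remove smallest leaf 11, emit neighbor 9.
Step 5: leaves = {9,12}. Remove smallest leaf 9, emit neighbor 8.
Step 6: leaves = {8,12}. Remove smallest leaf 8, emit neighbor 1.
Step 7: leaves = {1,12}. Remove smallest leaf 1, emit neighbor 5.
Step 8: leaves = {5,12}. Remove smallest leaf 5, emit neighbor 10.
Step 9: leaves = {10,12}. Remove smallest leaf 10, emit neighbor 6.
Step 10: leaves = {6,12}. Remove smallest leaf 6, emit neighbor 4.
Done: 2 vertices remain (4, 12). Sequence = [6 7 9 9 8 1 5 10 6 4]

Answer: 6 7 9 9 8 1 5 10 6 4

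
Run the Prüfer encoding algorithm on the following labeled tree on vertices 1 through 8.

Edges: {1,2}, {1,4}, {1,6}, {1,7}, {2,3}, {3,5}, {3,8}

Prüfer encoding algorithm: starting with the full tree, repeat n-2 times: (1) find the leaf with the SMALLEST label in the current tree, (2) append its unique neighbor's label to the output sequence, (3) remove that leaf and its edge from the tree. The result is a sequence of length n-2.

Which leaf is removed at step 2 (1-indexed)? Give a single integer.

Answer: 5

Derivation:
Step 1: current leaves = {4,5,6,7,8}. Remove leaf 4 (neighbor: 1).
Step 2: current leaves = {5,6,7,8}. Remove leaf 5 (neighbor: 3).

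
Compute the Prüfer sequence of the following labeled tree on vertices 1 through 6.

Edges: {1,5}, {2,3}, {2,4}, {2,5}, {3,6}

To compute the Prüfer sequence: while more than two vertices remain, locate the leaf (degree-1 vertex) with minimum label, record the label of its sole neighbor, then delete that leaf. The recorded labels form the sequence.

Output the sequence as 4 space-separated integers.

Step 1: leaves = {1,4,6}. Remove smallest leaf 1, emit neighbor 5.
Step 2: leaves = {4,5,6}. Remove smallest leaf 4, emit neighbor 2.
Step 3: leaves = {5,6}. Remove smallest leaf 5, emit neighbor 2.
Step 4: leaves = {2,6}. Remove smallest leaf 2, emit neighbor 3.
Done: 2 vertices remain (3, 6). Sequence = [5 2 2 3]

Answer: 5 2 2 3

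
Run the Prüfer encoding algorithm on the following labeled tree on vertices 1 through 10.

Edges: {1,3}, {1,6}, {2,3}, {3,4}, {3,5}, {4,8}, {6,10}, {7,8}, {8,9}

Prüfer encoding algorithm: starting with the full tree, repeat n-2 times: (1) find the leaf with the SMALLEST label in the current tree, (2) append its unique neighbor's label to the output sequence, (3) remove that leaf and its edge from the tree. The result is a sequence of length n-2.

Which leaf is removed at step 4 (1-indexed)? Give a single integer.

Step 1: current leaves = {2,5,7,9,10}. Remove leaf 2 (neighbor: 3).
Step 2: current leaves = {5,7,9,10}. Remove leaf 5 (neighbor: 3).
Step 3: current leaves = {7,9,10}. Remove leaf 7 (neighbor: 8).
Step 4: current leaves = {9,10}. Remove leaf 9 (neighbor: 8).

Answer: 9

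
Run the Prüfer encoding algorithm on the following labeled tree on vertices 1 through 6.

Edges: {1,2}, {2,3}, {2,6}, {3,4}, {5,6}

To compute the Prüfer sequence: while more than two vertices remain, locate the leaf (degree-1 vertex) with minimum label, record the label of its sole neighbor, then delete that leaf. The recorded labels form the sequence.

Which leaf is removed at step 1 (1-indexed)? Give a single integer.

Answer: 1

Derivation:
Step 1: current leaves = {1,4,5}. Remove leaf 1 (neighbor: 2).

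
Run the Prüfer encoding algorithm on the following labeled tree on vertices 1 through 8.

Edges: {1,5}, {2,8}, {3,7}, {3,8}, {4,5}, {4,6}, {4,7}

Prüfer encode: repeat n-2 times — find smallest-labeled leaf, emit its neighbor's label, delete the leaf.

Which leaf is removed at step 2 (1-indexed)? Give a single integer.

Step 1: current leaves = {1,2,6}. Remove leaf 1 (neighbor: 5).
Step 2: current leaves = {2,5,6}. Remove leaf 2 (neighbor: 8).

Answer: 2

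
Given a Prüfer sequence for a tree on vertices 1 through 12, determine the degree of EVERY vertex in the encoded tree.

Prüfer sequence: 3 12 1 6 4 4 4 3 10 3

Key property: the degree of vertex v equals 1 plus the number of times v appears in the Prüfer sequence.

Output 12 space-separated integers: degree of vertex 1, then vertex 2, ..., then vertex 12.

Answer: 2 1 4 4 1 2 1 1 1 2 1 2

Derivation:
p_1 = 3: count[3] becomes 1
p_2 = 12: count[12] becomes 1
p_3 = 1: count[1] becomes 1
p_4 = 6: count[6] becomes 1
p_5 = 4: count[4] becomes 1
p_6 = 4: count[4] becomes 2
p_7 = 4: count[4] becomes 3
p_8 = 3: count[3] becomes 2
p_9 = 10: count[10] becomes 1
p_10 = 3: count[3] becomes 3
Degrees (1 + count): deg[1]=1+1=2, deg[2]=1+0=1, deg[3]=1+3=4, deg[4]=1+3=4, deg[5]=1+0=1, deg[6]=1+1=2, deg[7]=1+0=1, deg[8]=1+0=1, deg[9]=1+0=1, deg[10]=1+1=2, deg[11]=1+0=1, deg[12]=1+1=2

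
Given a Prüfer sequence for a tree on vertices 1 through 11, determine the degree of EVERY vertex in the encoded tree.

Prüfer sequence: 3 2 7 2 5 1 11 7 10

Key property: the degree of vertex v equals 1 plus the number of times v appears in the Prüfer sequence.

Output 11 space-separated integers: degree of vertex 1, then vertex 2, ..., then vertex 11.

Answer: 2 3 2 1 2 1 3 1 1 2 2

Derivation:
p_1 = 3: count[3] becomes 1
p_2 = 2: count[2] becomes 1
p_3 = 7: count[7] becomes 1
p_4 = 2: count[2] becomes 2
p_5 = 5: count[5] becomes 1
p_6 = 1: count[1] becomes 1
p_7 = 11: count[11] becomes 1
p_8 = 7: count[7] becomes 2
p_9 = 10: count[10] becomes 1
Degrees (1 + count): deg[1]=1+1=2, deg[2]=1+2=3, deg[3]=1+1=2, deg[4]=1+0=1, deg[5]=1+1=2, deg[6]=1+0=1, deg[7]=1+2=3, deg[8]=1+0=1, deg[9]=1+0=1, deg[10]=1+1=2, deg[11]=1+1=2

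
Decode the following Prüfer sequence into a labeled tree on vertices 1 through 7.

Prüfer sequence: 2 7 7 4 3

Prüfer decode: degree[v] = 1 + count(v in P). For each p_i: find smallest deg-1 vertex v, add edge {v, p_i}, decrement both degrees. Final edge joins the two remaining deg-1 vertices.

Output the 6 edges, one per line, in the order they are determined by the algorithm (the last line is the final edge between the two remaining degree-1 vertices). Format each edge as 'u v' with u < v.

Initial degrees: {1:1, 2:2, 3:2, 4:2, 5:1, 6:1, 7:3}
Step 1: smallest deg-1 vertex = 1, p_1 = 2. Add edge {1,2}. Now deg[1]=0, deg[2]=1.
Step 2: smallest deg-1 vertex = 2, p_2 = 7. Add edge {2,7}. Now deg[2]=0, deg[7]=2.
Step 3: smallest deg-1 vertex = 5, p_3 = 7. Add edge {5,7}. Now deg[5]=0, deg[7]=1.
Step 4: smallest deg-1 vertex = 6, p_4 = 4. Add edge {4,6}. Now deg[6]=0, deg[4]=1.
Step 5: smallest deg-1 vertex = 4, p_5 = 3. Add edge {3,4}. Now deg[4]=0, deg[3]=1.
Final: two remaining deg-1 vertices are 3, 7. Add edge {3,7}.

Answer: 1 2
2 7
5 7
4 6
3 4
3 7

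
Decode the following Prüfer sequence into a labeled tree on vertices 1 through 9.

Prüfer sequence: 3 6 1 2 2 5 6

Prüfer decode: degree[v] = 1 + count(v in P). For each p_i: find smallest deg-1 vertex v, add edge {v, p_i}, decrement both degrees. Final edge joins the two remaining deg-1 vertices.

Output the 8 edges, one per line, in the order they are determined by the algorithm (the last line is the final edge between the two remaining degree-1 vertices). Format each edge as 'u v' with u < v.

Initial degrees: {1:2, 2:3, 3:2, 4:1, 5:2, 6:3, 7:1, 8:1, 9:1}
Step 1: smallest deg-1 vertex = 4, p_1 = 3. Add edge {3,4}. Now deg[4]=0, deg[3]=1.
Step 2: smallest deg-1 vertex = 3, p_2 = 6. Add edge {3,6}. Now deg[3]=0, deg[6]=2.
Step 3: smallest deg-1 vertex = 7, p_3 = 1. Add edge {1,7}. Now deg[7]=0, deg[1]=1.
Step 4: smallest deg-1 vertex = 1, p_4 = 2. Add edge {1,2}. Now deg[1]=0, deg[2]=2.
Step 5: smallest deg-1 vertex = 8, p_5 = 2. Add edge {2,8}. Now deg[8]=0, deg[2]=1.
Step 6: smallest deg-1 vertex = 2, p_6 = 5. Add edge {2,5}. Now deg[2]=0, deg[5]=1.
Step 7: smallest deg-1 vertex = 5, p_7 = 6. Add edge {5,6}. Now deg[5]=0, deg[6]=1.
Final: two remaining deg-1 vertices are 6, 9. Add edge {6,9}.

Answer: 3 4
3 6
1 7
1 2
2 8
2 5
5 6
6 9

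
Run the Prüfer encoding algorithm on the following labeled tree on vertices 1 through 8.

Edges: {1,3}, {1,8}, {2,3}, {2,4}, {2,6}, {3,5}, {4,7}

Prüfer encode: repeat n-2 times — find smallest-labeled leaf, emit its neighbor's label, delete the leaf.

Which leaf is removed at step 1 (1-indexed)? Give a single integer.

Answer: 5

Derivation:
Step 1: current leaves = {5,6,7,8}. Remove leaf 5 (neighbor: 3).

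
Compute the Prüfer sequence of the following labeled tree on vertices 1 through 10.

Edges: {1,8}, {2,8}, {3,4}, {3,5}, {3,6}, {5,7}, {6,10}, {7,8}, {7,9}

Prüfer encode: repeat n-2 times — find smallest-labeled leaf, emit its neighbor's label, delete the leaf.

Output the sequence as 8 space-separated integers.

Answer: 8 8 3 7 7 5 3 6

Derivation:
Step 1: leaves = {1,2,4,9,10}. Remove smallest leaf 1, emit neighbor 8.
Step 2: leaves = {2,4,9,10}. Remove smallest leaf 2, emit neighbor 8.
Step 3: leaves = {4,8,9,10}. Remove smallest leaf 4, emit neighbor 3.
Step 4: leaves = {8,9,10}. Remove smallest leaf 8, emit neighbor 7.
Step 5: leaves = {9,10}. Remove smallest leaf 9, emit neighbor 7.
Step 6: leaves = {7,10}. Remove smallest leaf 7, emit neighbor 5.
Step 7: leaves = {5,10}. Remove smallest leaf 5, emit neighbor 3.
Step 8: leaves = {3,10}. Remove smallest leaf 3, emit neighbor 6.
Done: 2 vertices remain (6, 10). Sequence = [8 8 3 7 7 5 3 6]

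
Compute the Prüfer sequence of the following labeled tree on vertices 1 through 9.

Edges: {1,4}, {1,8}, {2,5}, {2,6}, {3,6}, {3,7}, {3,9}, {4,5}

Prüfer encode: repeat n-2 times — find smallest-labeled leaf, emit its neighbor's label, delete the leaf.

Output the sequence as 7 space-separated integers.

Answer: 3 1 4 5 2 6 3

Derivation:
Step 1: leaves = {7,8,9}. Remove smallest leaf 7, emit neighbor 3.
Step 2: leaves = {8,9}. Remove smallest leaf 8, emit neighbor 1.
Step 3: leaves = {1,9}. Remove smallest leaf 1, emit neighbor 4.
Step 4: leaves = {4,9}. Remove smallest leaf 4, emit neighbor 5.
Step 5: leaves = {5,9}. Remove smallest leaf 5, emit neighbor 2.
Step 6: leaves = {2,9}. Remove smallest leaf 2, emit neighbor 6.
Step 7: leaves = {6,9}. Remove smallest leaf 6, emit neighbor 3.
Done: 2 vertices remain (3, 9). Sequence = [3 1 4 5 2 6 3]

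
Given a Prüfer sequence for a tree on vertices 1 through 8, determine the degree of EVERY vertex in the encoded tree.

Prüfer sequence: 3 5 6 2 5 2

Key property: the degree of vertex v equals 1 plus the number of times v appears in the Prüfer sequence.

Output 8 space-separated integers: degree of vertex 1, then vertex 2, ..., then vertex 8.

Answer: 1 3 2 1 3 2 1 1

Derivation:
p_1 = 3: count[3] becomes 1
p_2 = 5: count[5] becomes 1
p_3 = 6: count[6] becomes 1
p_4 = 2: count[2] becomes 1
p_5 = 5: count[5] becomes 2
p_6 = 2: count[2] becomes 2
Degrees (1 + count): deg[1]=1+0=1, deg[2]=1+2=3, deg[3]=1+1=2, deg[4]=1+0=1, deg[5]=1+2=3, deg[6]=1+1=2, deg[7]=1+0=1, deg[8]=1+0=1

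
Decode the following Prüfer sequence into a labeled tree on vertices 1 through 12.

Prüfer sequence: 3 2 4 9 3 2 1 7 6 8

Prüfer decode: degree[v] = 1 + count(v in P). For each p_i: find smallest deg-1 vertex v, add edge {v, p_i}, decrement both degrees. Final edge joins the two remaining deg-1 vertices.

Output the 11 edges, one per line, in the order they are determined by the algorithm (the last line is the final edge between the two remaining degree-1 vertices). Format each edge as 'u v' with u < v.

Answer: 3 5
2 10
4 11
4 9
3 9
2 3
1 2
1 7
6 7
6 8
8 12

Derivation:
Initial degrees: {1:2, 2:3, 3:3, 4:2, 5:1, 6:2, 7:2, 8:2, 9:2, 10:1, 11:1, 12:1}
Step 1: smallest deg-1 vertex = 5, p_1 = 3. Add edge {3,5}. Now deg[5]=0, deg[3]=2.
Step 2: smallest deg-1 vertex = 10, p_2 = 2. Add edge {2,10}. Now deg[10]=0, deg[2]=2.
Step 3: smallest deg-1 vertex = 11, p_3 = 4. Add edge {4,11}. Now deg[11]=0, deg[4]=1.
Step 4: smallest deg-1 vertex = 4, p_4 = 9. Add edge {4,9}. Now deg[4]=0, deg[9]=1.
Step 5: smallest deg-1 vertex = 9, p_5 = 3. Add edge {3,9}. Now deg[9]=0, deg[3]=1.
Step 6: smallest deg-1 vertex = 3, p_6 = 2. Add edge {2,3}. Now deg[3]=0, deg[2]=1.
Step 7: smallest deg-1 vertex = 2, p_7 = 1. Add edge {1,2}. Now deg[2]=0, deg[1]=1.
Step 8: smallest deg-1 vertex = 1, p_8 = 7. Add edge {1,7}. Now deg[1]=0, deg[7]=1.
Step 9: smallest deg-1 vertex = 7, p_9 = 6. Add edge {6,7}. Now deg[7]=0, deg[6]=1.
Step 10: smallest deg-1 vertex = 6, p_10 = 8. Add edge {6,8}. Now deg[6]=0, deg[8]=1.
Final: two remaining deg-1 vertices are 8, 12. Add edge {8,12}.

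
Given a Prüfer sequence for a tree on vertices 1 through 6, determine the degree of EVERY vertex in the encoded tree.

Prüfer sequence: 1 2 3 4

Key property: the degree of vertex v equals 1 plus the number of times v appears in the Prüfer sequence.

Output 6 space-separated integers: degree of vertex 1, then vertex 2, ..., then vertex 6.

p_1 = 1: count[1] becomes 1
p_2 = 2: count[2] becomes 1
p_3 = 3: count[3] becomes 1
p_4 = 4: count[4] becomes 1
Degrees (1 + count): deg[1]=1+1=2, deg[2]=1+1=2, deg[3]=1+1=2, deg[4]=1+1=2, deg[5]=1+0=1, deg[6]=1+0=1

Answer: 2 2 2 2 1 1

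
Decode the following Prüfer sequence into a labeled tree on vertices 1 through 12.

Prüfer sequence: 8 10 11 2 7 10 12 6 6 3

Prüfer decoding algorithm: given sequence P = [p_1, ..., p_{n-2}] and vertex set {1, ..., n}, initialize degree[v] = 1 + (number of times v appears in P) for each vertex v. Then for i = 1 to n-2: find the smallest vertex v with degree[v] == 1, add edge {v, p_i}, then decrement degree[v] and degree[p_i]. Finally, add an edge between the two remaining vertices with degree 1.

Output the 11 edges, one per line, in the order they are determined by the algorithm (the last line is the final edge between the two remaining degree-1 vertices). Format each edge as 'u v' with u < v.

Initial degrees: {1:1, 2:2, 3:2, 4:1, 5:1, 6:3, 7:2, 8:2, 9:1, 10:3, 11:2, 12:2}
Step 1: smallest deg-1 vertex = 1, p_1 = 8. Add edge {1,8}. Now deg[1]=0, deg[8]=1.
Step 2: smallest deg-1 vertex = 4, p_2 = 10. Add edge {4,10}. Now deg[4]=0, deg[10]=2.
Step 3: smallest deg-1 vertex = 5, p_3 = 11. Add edge {5,11}. Now deg[5]=0, deg[11]=1.
Step 4: smallest deg-1 vertex = 8, p_4 = 2. Add edge {2,8}. Now deg[8]=0, deg[2]=1.
Step 5: smallest deg-1 vertex = 2, p_5 = 7. Add edge {2,7}. Now deg[2]=0, deg[7]=1.
Step 6: smallest deg-1 vertex = 7, p_6 = 10. Add edge {7,10}. Now deg[7]=0, deg[10]=1.
Step 7: smallest deg-1 vertex = 9, p_7 = 12. Add edge {9,12}. Now deg[9]=0, deg[12]=1.
Step 8: smallest deg-1 vertex = 10, p_8 = 6. Add edge {6,10}. Now deg[10]=0, deg[6]=2.
Step 9: smallest deg-1 vertex = 11, p_9 = 6. Add edge {6,11}. Now deg[11]=0, deg[6]=1.
Step 10: smallest deg-1 vertex = 6, p_10 = 3. Add edge {3,6}. Now deg[6]=0, deg[3]=1.
Final: two remaining deg-1 vertices are 3, 12. Add edge {3,12}.

Answer: 1 8
4 10
5 11
2 8
2 7
7 10
9 12
6 10
6 11
3 6
3 12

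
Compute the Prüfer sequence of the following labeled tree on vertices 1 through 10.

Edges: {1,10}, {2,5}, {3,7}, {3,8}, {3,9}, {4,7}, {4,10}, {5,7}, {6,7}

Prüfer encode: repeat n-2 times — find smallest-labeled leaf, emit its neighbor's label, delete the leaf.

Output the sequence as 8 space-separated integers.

Answer: 10 5 7 7 3 3 7 4

Derivation:
Step 1: leaves = {1,2,6,8,9}. Remove smallest leaf 1, emit neighbor 10.
Step 2: leaves = {2,6,8,9,10}. Remove smallest leaf 2, emit neighbor 5.
Step 3: leaves = {5,6,8,9,10}. Remove smallest leaf 5, emit neighbor 7.
Step 4: leaves = {6,8,9,10}. Remove smallest leaf 6, emit neighbor 7.
Step 5: leaves = {8,9,10}. Remove smallest leaf 8, emit neighbor 3.
Step 6: leaves = {9,10}. Remove smallest leaf 9, emit neighbor 3.
Step 7: leaves = {3,10}. Remove smallest leaf 3, emit neighbor 7.
Step 8: leaves = {7,10}. Remove smallest leaf 7, emit neighbor 4.
Done: 2 vertices remain (4, 10). Sequence = [10 5 7 7 3 3 7 4]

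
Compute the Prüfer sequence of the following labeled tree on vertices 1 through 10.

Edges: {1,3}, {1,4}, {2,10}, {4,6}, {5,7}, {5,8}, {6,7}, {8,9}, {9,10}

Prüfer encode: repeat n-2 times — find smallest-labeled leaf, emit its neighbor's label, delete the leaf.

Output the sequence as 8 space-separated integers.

Answer: 10 1 4 6 7 5 8 9

Derivation:
Step 1: leaves = {2,3}. Remove smallest leaf 2, emit neighbor 10.
Step 2: leaves = {3,10}. Remove smallest leaf 3, emit neighbor 1.
Step 3: leaves = {1,10}. Remove smallest leaf 1, emit neighbor 4.
Step 4: leaves = {4,10}. Remove smallest leaf 4, emit neighbor 6.
Step 5: leaves = {6,10}. Remove smallest leaf 6, emit neighbor 7.
Step 6: leaves = {7,10}. Remove smallest leaf 7, emit neighbor 5.
Step 7: leaves = {5,10}. Remove smallest leaf 5, emit neighbor 8.
Step 8: leaves = {8,10}. Remove smallest leaf 8, emit neighbor 9.
Done: 2 vertices remain (9, 10). Sequence = [10 1 4 6 7 5 8 9]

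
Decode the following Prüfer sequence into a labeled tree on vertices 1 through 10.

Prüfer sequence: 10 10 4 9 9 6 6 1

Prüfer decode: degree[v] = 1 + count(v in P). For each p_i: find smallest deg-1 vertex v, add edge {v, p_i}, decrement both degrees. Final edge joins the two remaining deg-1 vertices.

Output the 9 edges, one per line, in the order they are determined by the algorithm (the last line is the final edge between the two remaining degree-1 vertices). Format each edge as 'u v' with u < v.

Answer: 2 10
3 10
4 5
4 9
7 9
6 8
6 9
1 6
1 10

Derivation:
Initial degrees: {1:2, 2:1, 3:1, 4:2, 5:1, 6:3, 7:1, 8:1, 9:3, 10:3}
Step 1: smallest deg-1 vertex = 2, p_1 = 10. Add edge {2,10}. Now deg[2]=0, deg[10]=2.
Step 2: smallest deg-1 vertex = 3, p_2 = 10. Add edge {3,10}. Now deg[3]=0, deg[10]=1.
Step 3: smallest deg-1 vertex = 5, p_3 = 4. Add edge {4,5}. Now deg[5]=0, deg[4]=1.
Step 4: smallest deg-1 vertex = 4, p_4 = 9. Add edge {4,9}. Now deg[4]=0, deg[9]=2.
Step 5: smallest deg-1 vertex = 7, p_5 = 9. Add edge {7,9}. Now deg[7]=0, deg[9]=1.
Step 6: smallest deg-1 vertex = 8, p_6 = 6. Add edge {6,8}. Now deg[8]=0, deg[6]=2.
Step 7: smallest deg-1 vertex = 9, p_7 = 6. Add edge {6,9}. Now deg[9]=0, deg[6]=1.
Step 8: smallest deg-1 vertex = 6, p_8 = 1. Add edge {1,6}. Now deg[6]=0, deg[1]=1.
Final: two remaining deg-1 vertices are 1, 10. Add edge {1,10}.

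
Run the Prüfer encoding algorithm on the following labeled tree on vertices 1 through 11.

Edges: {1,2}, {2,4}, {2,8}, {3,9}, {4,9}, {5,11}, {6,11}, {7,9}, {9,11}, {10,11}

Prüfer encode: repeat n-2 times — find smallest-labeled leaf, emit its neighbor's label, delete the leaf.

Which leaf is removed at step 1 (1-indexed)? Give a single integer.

Step 1: current leaves = {1,3,5,6,7,8,10}. Remove leaf 1 (neighbor: 2).

Answer: 1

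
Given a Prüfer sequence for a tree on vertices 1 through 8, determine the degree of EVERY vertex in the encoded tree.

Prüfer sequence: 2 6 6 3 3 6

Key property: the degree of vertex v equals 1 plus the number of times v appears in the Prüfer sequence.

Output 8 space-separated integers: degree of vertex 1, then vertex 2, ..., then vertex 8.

Answer: 1 2 3 1 1 4 1 1

Derivation:
p_1 = 2: count[2] becomes 1
p_2 = 6: count[6] becomes 1
p_3 = 6: count[6] becomes 2
p_4 = 3: count[3] becomes 1
p_5 = 3: count[3] becomes 2
p_6 = 6: count[6] becomes 3
Degrees (1 + count): deg[1]=1+0=1, deg[2]=1+1=2, deg[3]=1+2=3, deg[4]=1+0=1, deg[5]=1+0=1, deg[6]=1+3=4, deg[7]=1+0=1, deg[8]=1+0=1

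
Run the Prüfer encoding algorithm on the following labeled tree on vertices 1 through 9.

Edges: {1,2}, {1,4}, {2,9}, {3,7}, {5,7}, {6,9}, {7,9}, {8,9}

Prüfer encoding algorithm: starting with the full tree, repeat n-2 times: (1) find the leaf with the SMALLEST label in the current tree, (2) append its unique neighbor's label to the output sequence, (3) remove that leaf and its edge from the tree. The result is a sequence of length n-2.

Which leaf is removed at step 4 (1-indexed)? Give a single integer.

Step 1: current leaves = {3,4,5,6,8}. Remove leaf 3 (neighbor: 7).
Step 2: current leaves = {4,5,6,8}. Remove leaf 4 (neighbor: 1).
Step 3: current leaves = {1,5,6,8}. Remove leaf 1 (neighbor: 2).
Step 4: current leaves = {2,5,6,8}. Remove leaf 2 (neighbor: 9).

Answer: 2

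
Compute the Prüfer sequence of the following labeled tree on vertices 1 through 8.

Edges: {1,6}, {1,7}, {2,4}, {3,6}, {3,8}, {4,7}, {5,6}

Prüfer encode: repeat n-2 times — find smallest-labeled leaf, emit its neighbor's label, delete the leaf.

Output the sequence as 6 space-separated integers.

Answer: 4 7 6 1 6 3

Derivation:
Step 1: leaves = {2,5,8}. Remove smallest leaf 2, emit neighbor 4.
Step 2: leaves = {4,5,8}. Remove smallest leaf 4, emit neighbor 7.
Step 3: leaves = {5,7,8}. Remove smallest leaf 5, emit neighbor 6.
Step 4: leaves = {7,8}. Remove smallest leaf 7, emit neighbor 1.
Step 5: leaves = {1,8}. Remove smallest leaf 1, emit neighbor 6.
Step 6: leaves = {6,8}. Remove smallest leaf 6, emit neighbor 3.
Done: 2 vertices remain (3, 8). Sequence = [4 7 6 1 6 3]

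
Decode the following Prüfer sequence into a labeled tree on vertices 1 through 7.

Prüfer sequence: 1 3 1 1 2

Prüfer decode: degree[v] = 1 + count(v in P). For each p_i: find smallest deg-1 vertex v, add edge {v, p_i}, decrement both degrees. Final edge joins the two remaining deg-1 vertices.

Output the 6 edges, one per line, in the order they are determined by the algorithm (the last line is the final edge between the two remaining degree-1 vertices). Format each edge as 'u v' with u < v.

Initial degrees: {1:4, 2:2, 3:2, 4:1, 5:1, 6:1, 7:1}
Step 1: smallest deg-1 vertex = 4, p_1 = 1. Add edge {1,4}. Now deg[4]=0, deg[1]=3.
Step 2: smallest deg-1 vertex = 5, p_2 = 3. Add edge {3,5}. Now deg[5]=0, deg[3]=1.
Step 3: smallest deg-1 vertex = 3, p_3 = 1. Add edge {1,3}. Now deg[3]=0, deg[1]=2.
Step 4: smallest deg-1 vertex = 6, p_4 = 1. Add edge {1,6}. Now deg[6]=0, deg[1]=1.
Step 5: smallest deg-1 vertex = 1, p_5 = 2. Add edge {1,2}. Now deg[1]=0, deg[2]=1.
Final: two remaining deg-1 vertices are 2, 7. Add edge {2,7}.

Answer: 1 4
3 5
1 3
1 6
1 2
2 7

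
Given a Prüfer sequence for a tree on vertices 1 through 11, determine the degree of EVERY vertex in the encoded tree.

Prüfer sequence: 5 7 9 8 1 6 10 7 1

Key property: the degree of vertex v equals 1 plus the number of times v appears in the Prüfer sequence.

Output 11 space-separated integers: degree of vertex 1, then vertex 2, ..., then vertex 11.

p_1 = 5: count[5] becomes 1
p_2 = 7: count[7] becomes 1
p_3 = 9: count[9] becomes 1
p_4 = 8: count[8] becomes 1
p_5 = 1: count[1] becomes 1
p_6 = 6: count[6] becomes 1
p_7 = 10: count[10] becomes 1
p_8 = 7: count[7] becomes 2
p_9 = 1: count[1] becomes 2
Degrees (1 + count): deg[1]=1+2=3, deg[2]=1+0=1, deg[3]=1+0=1, deg[4]=1+0=1, deg[5]=1+1=2, deg[6]=1+1=2, deg[7]=1+2=3, deg[8]=1+1=2, deg[9]=1+1=2, deg[10]=1+1=2, deg[11]=1+0=1

Answer: 3 1 1 1 2 2 3 2 2 2 1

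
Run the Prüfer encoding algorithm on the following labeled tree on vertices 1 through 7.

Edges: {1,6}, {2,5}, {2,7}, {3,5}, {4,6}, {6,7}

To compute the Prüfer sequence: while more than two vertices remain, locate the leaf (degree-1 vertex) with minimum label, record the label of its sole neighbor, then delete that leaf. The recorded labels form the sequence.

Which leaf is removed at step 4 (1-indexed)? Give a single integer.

Step 1: current leaves = {1,3,4}. Remove leaf 1 (neighbor: 6).
Step 2: current leaves = {3,4}. Remove leaf 3 (neighbor: 5).
Step 3: current leaves = {4,5}. Remove leaf 4 (neighbor: 6).
Step 4: current leaves = {5,6}. Remove leaf 5 (neighbor: 2).

Answer: 5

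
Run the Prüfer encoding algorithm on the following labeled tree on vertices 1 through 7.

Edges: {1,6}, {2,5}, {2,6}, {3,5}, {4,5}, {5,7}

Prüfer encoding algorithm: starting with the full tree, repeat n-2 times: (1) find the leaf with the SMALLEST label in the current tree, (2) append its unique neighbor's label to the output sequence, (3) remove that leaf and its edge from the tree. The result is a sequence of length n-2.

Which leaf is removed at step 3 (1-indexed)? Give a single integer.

Step 1: current leaves = {1,3,4,7}. Remove leaf 1 (neighbor: 6).
Step 2: current leaves = {3,4,6,7}. Remove leaf 3 (neighbor: 5).
Step 3: current leaves = {4,6,7}. Remove leaf 4 (neighbor: 5).

Answer: 4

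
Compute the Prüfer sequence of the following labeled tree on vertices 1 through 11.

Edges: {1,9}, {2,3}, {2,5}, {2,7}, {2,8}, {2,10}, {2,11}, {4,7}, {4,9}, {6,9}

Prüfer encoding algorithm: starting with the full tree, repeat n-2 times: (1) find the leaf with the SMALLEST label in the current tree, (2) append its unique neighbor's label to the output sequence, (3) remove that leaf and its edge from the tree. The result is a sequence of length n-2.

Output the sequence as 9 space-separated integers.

Answer: 9 2 2 9 2 4 7 2 2

Derivation:
Step 1: leaves = {1,3,5,6,8,10,11}. Remove smallest leaf 1, emit neighbor 9.
Step 2: leaves = {3,5,6,8,10,11}. Remove smallest leaf 3, emit neighbor 2.
Step 3: leaves = {5,6,8,10,11}. Remove smallest leaf 5, emit neighbor 2.
Step 4: leaves = {6,8,10,11}. Remove smallest leaf 6, emit neighbor 9.
Step 5: leaves = {8,9,10,11}. Remove smallest leaf 8, emit neighbor 2.
Step 6: leaves = {9,10,11}. Remove smallest leaf 9, emit neighbor 4.
Step 7: leaves = {4,10,11}. Remove smallest leaf 4, emit neighbor 7.
Step 8: leaves = {7,10,11}. Remove smallest leaf 7, emit neighbor 2.
Step 9: leaves = {10,11}. Remove smallest leaf 10, emit neighbor 2.
Done: 2 vertices remain (2, 11). Sequence = [9 2 2 9 2 4 7 2 2]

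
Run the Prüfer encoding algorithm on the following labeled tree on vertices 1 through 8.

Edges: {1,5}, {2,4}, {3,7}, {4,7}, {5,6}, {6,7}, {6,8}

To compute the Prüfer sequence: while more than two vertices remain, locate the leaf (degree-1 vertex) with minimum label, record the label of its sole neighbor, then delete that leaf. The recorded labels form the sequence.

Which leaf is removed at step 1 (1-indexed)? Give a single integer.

Step 1: current leaves = {1,2,3,8}. Remove leaf 1 (neighbor: 5).

Answer: 1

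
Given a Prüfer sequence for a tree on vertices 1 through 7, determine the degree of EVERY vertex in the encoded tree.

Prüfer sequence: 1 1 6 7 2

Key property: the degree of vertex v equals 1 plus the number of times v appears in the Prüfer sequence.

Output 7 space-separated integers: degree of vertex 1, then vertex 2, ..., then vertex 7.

Answer: 3 2 1 1 1 2 2

Derivation:
p_1 = 1: count[1] becomes 1
p_2 = 1: count[1] becomes 2
p_3 = 6: count[6] becomes 1
p_4 = 7: count[7] becomes 1
p_5 = 2: count[2] becomes 1
Degrees (1 + count): deg[1]=1+2=3, deg[2]=1+1=2, deg[3]=1+0=1, deg[4]=1+0=1, deg[5]=1+0=1, deg[6]=1+1=2, deg[7]=1+1=2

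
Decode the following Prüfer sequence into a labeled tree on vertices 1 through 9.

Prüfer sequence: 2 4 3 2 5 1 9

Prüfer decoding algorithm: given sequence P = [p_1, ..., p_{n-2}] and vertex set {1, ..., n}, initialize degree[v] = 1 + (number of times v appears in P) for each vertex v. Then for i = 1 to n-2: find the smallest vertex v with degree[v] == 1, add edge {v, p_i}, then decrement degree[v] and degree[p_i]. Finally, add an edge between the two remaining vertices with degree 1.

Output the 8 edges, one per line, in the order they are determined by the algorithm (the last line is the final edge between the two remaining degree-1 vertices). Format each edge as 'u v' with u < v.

Initial degrees: {1:2, 2:3, 3:2, 4:2, 5:2, 6:1, 7:1, 8:1, 9:2}
Step 1: smallest deg-1 vertex = 6, p_1 = 2. Add edge {2,6}. Now deg[6]=0, deg[2]=2.
Step 2: smallest deg-1 vertex = 7, p_2 = 4. Add edge {4,7}. Now deg[7]=0, deg[4]=1.
Step 3: smallest deg-1 vertex = 4, p_3 = 3. Add edge {3,4}. Now deg[4]=0, deg[3]=1.
Step 4: smallest deg-1 vertex = 3, p_4 = 2. Add edge {2,3}. Now deg[3]=0, deg[2]=1.
Step 5: smallest deg-1 vertex = 2, p_5 = 5. Add edge {2,5}. Now deg[2]=0, deg[5]=1.
Step 6: smallest deg-1 vertex = 5, p_6 = 1. Add edge {1,5}. Now deg[5]=0, deg[1]=1.
Step 7: smallest deg-1 vertex = 1, p_7 = 9. Add edge {1,9}. Now deg[1]=0, deg[9]=1.
Final: two remaining deg-1 vertices are 8, 9. Add edge {8,9}.

Answer: 2 6
4 7
3 4
2 3
2 5
1 5
1 9
8 9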